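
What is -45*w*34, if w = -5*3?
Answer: 22950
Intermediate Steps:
w = -15
-45*w*34 = -45*(-15)*34 = 675*34 = 22950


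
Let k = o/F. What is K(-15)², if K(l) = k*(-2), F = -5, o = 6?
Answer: 144/25 ≈ 5.7600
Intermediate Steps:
k = -6/5 (k = 6/(-5) = 6*(-⅕) = -6/5 ≈ -1.2000)
K(l) = 12/5 (K(l) = -6/5*(-2) = 12/5)
K(-15)² = (12/5)² = 144/25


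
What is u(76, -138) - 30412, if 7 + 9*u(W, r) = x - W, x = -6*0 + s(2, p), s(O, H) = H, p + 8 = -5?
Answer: -91268/3 ≈ -30423.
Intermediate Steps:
p = -13 (p = -8 - 5 = -13)
x = -13 (x = -6*0 - 13 = 0 - 13 = -13)
u(W, r) = -20/9 - W/9 (u(W, r) = -7/9 + (-13 - W)/9 = -7/9 + (-13/9 - W/9) = -20/9 - W/9)
u(76, -138) - 30412 = (-20/9 - ⅑*76) - 30412 = (-20/9 - 76/9) - 30412 = -32/3 - 30412 = -91268/3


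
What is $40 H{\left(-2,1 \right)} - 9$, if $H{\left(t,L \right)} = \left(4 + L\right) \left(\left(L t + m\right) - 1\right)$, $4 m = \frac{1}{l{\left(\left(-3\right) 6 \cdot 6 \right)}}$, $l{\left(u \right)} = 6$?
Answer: $- \frac{1802}{3} \approx -600.67$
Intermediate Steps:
$m = \frac{1}{24}$ ($m = \frac{1}{4 \cdot 6} = \frac{1}{4} \cdot \frac{1}{6} = \frac{1}{24} \approx 0.041667$)
$H{\left(t,L \right)} = \left(4 + L\right) \left(- \frac{23}{24} + L t\right)$ ($H{\left(t,L \right)} = \left(4 + L\right) \left(\left(L t + \frac{1}{24}\right) - 1\right) = \left(4 + L\right) \left(\left(\frac{1}{24} + L t\right) - 1\right) = \left(4 + L\right) \left(- \frac{23}{24} + L t\right)$)
$40 H{\left(-2,1 \right)} - 9 = 40 \left(- \frac{23}{6} - \frac{23}{24} - 2 \cdot 1^{2} + 4 \cdot 1 \left(-2\right)\right) - 9 = 40 \left(- \frac{23}{6} - \frac{23}{24} - 2 - 8\right) - 9 = 40 \left(- \frac{355}{24}\right) - 9 = - \frac{1775}{3} - 9 = - \frac{1802}{3}$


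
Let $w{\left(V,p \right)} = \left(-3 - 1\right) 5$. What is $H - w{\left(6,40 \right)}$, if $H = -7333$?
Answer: $-7313$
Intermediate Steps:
$w{\left(V,p \right)} = -20$ ($w{\left(V,p \right)} = \left(-4\right) 5 = -20$)
$H - w{\left(6,40 \right)} = -7333 - -20 = -7333 + 20 = -7313$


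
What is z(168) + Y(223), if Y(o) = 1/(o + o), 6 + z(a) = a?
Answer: 72253/446 ≈ 162.00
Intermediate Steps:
z(a) = -6 + a
Y(o) = 1/(2*o)
z(168) + Y(223) = (-6 + 168) + (1/2)/223 = 162 + (1/2)*(1/223) = 162 + 1/446 = 72253/446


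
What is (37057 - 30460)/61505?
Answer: 6597/61505 ≈ 0.10726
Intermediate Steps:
(37057 - 30460)/61505 = 6597*(1/61505) = 6597/61505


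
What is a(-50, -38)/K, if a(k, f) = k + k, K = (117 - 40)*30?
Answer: -10/231 ≈ -0.043290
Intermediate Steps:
K = 2310 (K = 77*30 = 2310)
a(k, f) = 2*k
a(-50, -38)/K = (2*(-50))/2310 = -100*1/2310 = -10/231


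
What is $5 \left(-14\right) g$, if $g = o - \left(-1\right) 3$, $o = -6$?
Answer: $210$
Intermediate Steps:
$g = -3$ ($g = -6 - \left(-1\right) 3 = -6 - -3 = -6 + 3 = -3$)
$5 \left(-14\right) g = 5 \left(-14\right) \left(-3\right) = \left(-70\right) \left(-3\right) = 210$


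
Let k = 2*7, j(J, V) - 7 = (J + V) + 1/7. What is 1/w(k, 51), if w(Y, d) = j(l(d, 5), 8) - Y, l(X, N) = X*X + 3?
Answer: 7/18236 ≈ 0.00038386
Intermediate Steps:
l(X, N) = 3 + X**2 (l(X, N) = X**2 + 3 = 3 + X**2)
j(J, V) = 50/7 + J + V (j(J, V) = 7 + ((J + V) + 1/7) = 7 + (1/7 + J + V) = 50/7 + J + V)
k = 14
w(Y, d) = 127/7 + d**2 - Y (w(Y, d) = (50/7 + (3 + d**2) + 8) - Y = (127/7 + d**2) - Y = 127/7 + d**2 - Y)
1/w(k, 51) = 1/(127/7 + 51**2 - 1*14) = 1/(127/7 + 2601 - 14) = 1/(18236/7) = 7/18236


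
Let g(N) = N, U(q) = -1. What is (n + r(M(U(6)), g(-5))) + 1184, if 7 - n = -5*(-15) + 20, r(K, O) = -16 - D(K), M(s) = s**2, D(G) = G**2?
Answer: 1079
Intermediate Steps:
r(K, O) = -16 - K**2
n = -88 (n = 7 - (-5*(-15) + 20) = 7 - (75 + 20) = 7 - 1*95 = 7 - 95 = -88)
(n + r(M(U(6)), g(-5))) + 1184 = (-88 + (-16 - ((-1)**2)**2)) + 1184 = (-88 + (-16 - 1*1**2)) + 1184 = (-88 + (-16 - 1*1)) + 1184 = (-88 + (-16 - 1)) + 1184 = (-88 - 17) + 1184 = -105 + 1184 = 1079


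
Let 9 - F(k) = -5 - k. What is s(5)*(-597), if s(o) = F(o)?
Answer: -11343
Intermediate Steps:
F(k) = 14 + k (F(k) = 9 - (-5 - k) = 9 + (5 + k) = 14 + k)
s(o) = 14 + o
s(5)*(-597) = (14 + 5)*(-597) = 19*(-597) = -11343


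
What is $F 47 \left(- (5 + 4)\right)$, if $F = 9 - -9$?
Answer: $-7614$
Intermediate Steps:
$F = 18$ ($F = 9 + 9 = 18$)
$F 47 \left(- (5 + 4)\right) = 18 \cdot 47 \left(- (5 + 4)\right) = 846 \left(\left(-1\right) 9\right) = 846 \left(-9\right) = -7614$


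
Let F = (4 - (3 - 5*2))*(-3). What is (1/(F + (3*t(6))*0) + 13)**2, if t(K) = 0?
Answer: 183184/1089 ≈ 168.21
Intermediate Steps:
F = -33 (F = (4 - (3 - 10))*(-3) = (4 - 1*(-7))*(-3) = (4 + 7)*(-3) = 11*(-3) = -33)
(1/(F + (3*t(6))*0) + 13)**2 = (1/(-33 + (3*0)*0) + 13)**2 = (1/(-33 + 0*0) + 13)**2 = (1/(-33 + 0) + 13)**2 = (1/(-33) + 13)**2 = (-1/33 + 13)**2 = (428/33)**2 = 183184/1089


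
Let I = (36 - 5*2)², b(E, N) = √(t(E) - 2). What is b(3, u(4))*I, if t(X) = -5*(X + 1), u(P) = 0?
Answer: 676*I*√22 ≈ 3170.7*I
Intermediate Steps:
t(X) = -5 - 5*X (t(X) = -5*(1 + X) = -5 - 5*X)
b(E, N) = √(-7 - 5*E) (b(E, N) = √((-5 - 5*E) - 2) = √(-7 - 5*E))
I = 676 (I = (36 - 10)² = 26² = 676)
b(3, u(4))*I = √(-7 - 5*3)*676 = √(-7 - 15)*676 = √(-22)*676 = (I*√22)*676 = 676*I*√22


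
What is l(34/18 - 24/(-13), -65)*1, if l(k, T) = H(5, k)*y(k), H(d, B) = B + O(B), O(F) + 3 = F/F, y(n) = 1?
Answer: 203/117 ≈ 1.7350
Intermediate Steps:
O(F) = -2 (O(F) = -3 + F/F = -3 + 1 = -2)
H(d, B) = -2 + B (H(d, B) = B - 2 = -2 + B)
l(k, T) = -2 + k (l(k, T) = (-2 + k)*1 = -2 + k)
l(34/18 - 24/(-13), -65)*1 = (-2 + (34/18 - 24/(-13)))*1 = (-2 + (34*(1/18) - 24*(-1/13)))*1 = (-2 + (17/9 + 24/13))*1 = (-2 + 437/117)*1 = (203/117)*1 = 203/117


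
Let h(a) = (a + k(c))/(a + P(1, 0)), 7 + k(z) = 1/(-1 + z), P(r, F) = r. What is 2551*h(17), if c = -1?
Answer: 48469/36 ≈ 1346.4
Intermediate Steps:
k(z) = -7 + 1/(-1 + z)
h(a) = (-15/2 + a)/(1 + a) (h(a) = (a + (8 - 7*(-1))/(-1 - 1))/(a + 1) = (a + (8 + 7)/(-2))/(1 + a) = (a - 1/2*15)/(1 + a) = (a - 15/2)/(1 + a) = (-15/2 + a)/(1 + a))
2551*h(17) = 2551*((-15/2 + 17)/(1 + 17)) = 2551*((19/2)/18) = 2551*((1/18)*(19/2)) = 2551*(19/36) = 48469/36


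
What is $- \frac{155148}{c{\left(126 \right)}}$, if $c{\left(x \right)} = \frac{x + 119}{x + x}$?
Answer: $- \frac{797904}{5} \approx -1.5958 \cdot 10^{5}$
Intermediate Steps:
$c{\left(x \right)} = \frac{119 + x}{2 x}$
$- \frac{155148}{c{\left(126 \right)}} = - \frac{155148}{\frac{1}{2} \cdot \frac{1}{126} \left(119 + 126\right)} = - \frac{155148}{\frac{1}{2} \cdot \frac{1}{126} \cdot 245} = - \frac{155148}{\frac{35}{36}} = \left(-155148\right) \frac{36}{35} = - \frac{797904}{5}$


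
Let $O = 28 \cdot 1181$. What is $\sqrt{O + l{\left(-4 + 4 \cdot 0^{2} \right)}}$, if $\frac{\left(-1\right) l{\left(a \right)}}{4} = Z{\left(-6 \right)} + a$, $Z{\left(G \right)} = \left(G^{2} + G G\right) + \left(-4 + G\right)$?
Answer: $2 \sqrt{8209} \approx 181.21$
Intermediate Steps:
$O = 33068$
$Z{\left(G \right)} = -4 + G + 2 G^{2}$ ($Z{\left(G \right)} = \left(G^{2} + G^{2}\right) + \left(-4 + G\right) = 2 G^{2} + \left(-4 + G\right) = -4 + G + 2 G^{2}$)
$l{\left(a \right)} = -248 - 4 a$ ($l{\left(a \right)} = - 4 \left(\left(-4 - 6 + 2 \left(-6\right)^{2}\right) + a\right) = - 4 \left(\left(-4 - 6 + 2 \cdot 36\right) + a\right) = - 4 \left(\left(-4 - 6 + 72\right) + a\right) = - 4 \left(62 + a\right) = -248 - 4 a$)
$\sqrt{O + l{\left(-4 + 4 \cdot 0^{2} \right)}} = \sqrt{33068 - \left(248 + 4 \left(-4 + 4 \cdot 0^{2}\right)\right)} = \sqrt{33068 - \left(248 + 4 \left(-4 + 4 \cdot 0\right)\right)} = \sqrt{33068 - \left(248 + 4 \left(-4 + 0\right)\right)} = \sqrt{33068 - 232} = \sqrt{32836} = 2 \sqrt{8209}$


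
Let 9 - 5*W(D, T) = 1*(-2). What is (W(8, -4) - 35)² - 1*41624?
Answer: -1013704/25 ≈ -40548.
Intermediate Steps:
W(D, T) = 11/5 (W(D, T) = 9/5 - (-2)/5 = 9/5 - ⅕*(-2) = 9/5 + ⅖ = 11/5)
(W(8, -4) - 35)² - 1*41624 = (11/5 - 35)² - 1*41624 = (-164/5)² - 41624 = 26896/25 - 41624 = -1013704/25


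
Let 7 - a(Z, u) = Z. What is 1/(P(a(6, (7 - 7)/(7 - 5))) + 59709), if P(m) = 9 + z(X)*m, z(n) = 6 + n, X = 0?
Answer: 1/59724 ≈ 1.6744e-5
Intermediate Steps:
a(Z, u) = 7 - Z
P(m) = 9 + 6*m (P(m) = 9 + (6 + 0)*m = 9 + 6*m)
1/(P(a(6, (7 - 7)/(7 - 5))) + 59709) = 1/((9 + 6*(7 - 1*6)) + 59709) = 1/((9 + 6*(7 - 6)) + 59709) = 1/((9 + 6*1) + 59709) = 1/((9 + 6) + 59709) = 1/(15 + 59709) = 1/59724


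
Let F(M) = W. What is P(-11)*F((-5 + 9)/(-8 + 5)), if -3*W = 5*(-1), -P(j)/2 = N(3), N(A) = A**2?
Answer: -30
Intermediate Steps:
P(j) = -18 (P(j) = -2*3**2 = -2*9 = -18)
W = 5/3 (W = -5*(-1)/3 = -1/3*(-5) = 5/3 ≈ 1.6667)
F(M) = 5/3
P(-11)*F((-5 + 9)/(-8 + 5)) = -18*5/3 = -30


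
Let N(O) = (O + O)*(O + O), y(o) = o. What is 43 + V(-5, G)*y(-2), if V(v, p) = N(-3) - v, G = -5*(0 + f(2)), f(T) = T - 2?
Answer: -39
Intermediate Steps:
f(T) = -2 + T
N(O) = 4*O² (N(O) = (2*O)*(2*O) = 4*O²)
G = 0 (G = -5*(0 + (-2 + 2)) = -5*(0 + 0) = -5*0 = 0)
V(v, p) = 36 - v (V(v, p) = 4*(-3)² - v = 4*9 - v = 36 - v)
43 + V(-5, G)*y(-2) = 43 + (36 - 1*(-5))*(-2) = 43 + (36 + 5)*(-2) = 43 + 41*(-2) = 43 - 82 = -39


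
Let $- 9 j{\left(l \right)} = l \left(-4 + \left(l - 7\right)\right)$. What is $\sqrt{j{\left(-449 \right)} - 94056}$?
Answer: $\frac{2 i \sqrt{263261}}{3} \approx 342.06 i$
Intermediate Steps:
$j{\left(l \right)} = - \frac{l \left(-11 + l\right)}{9}$ ($j{\left(l \right)} = - \frac{l \left(-4 + \left(l - 7\right)\right)}{9} = - \frac{l \left(-4 + \left(-7 + l\right)\right)}{9} = - \frac{l \left(-11 + l\right)}{9}$)
$\sqrt{j{\left(-449 \right)} - 94056} = \sqrt{\frac{1}{9} \left(-449\right) \left(11 - -449\right) - 94056} = \sqrt{\frac{1}{9} \left(-449\right) \left(11 + 449\right) - 94056} = \sqrt{\frac{1}{9} \left(-449\right) 460 - 94056} = \sqrt{- \frac{206540}{9} - 94056} = \sqrt{- \frac{1053044}{9}} = \frac{2 i \sqrt{263261}}{3}$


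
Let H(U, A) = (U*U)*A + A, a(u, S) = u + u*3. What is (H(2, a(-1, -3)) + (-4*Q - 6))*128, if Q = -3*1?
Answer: -1792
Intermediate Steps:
a(u, S) = 4*u (a(u, S) = u + 3*u = 4*u)
H(U, A) = A + A*U² (H(U, A) = U²*A + A = A*U² + A = A + A*U²)
Q = -3
(H(2, a(-1, -3)) + (-4*Q - 6))*128 = ((4*(-1))*(1 + 2²) + (-4*(-3) - 6))*128 = (-4*(1 + 4) + (12 - 6))*128 = (-4*5 + 6)*128 = (-20 + 6)*128 = -14*128 = -1792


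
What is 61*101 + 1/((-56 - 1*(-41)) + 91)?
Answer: 468237/76 ≈ 6161.0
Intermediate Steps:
61*101 + 1/((-56 - 1*(-41)) + 91) = 6161 + 1/((-56 + 41) + 91) = 6161 + 1/(-15 + 91) = 6161 + 1/76 = 468237/76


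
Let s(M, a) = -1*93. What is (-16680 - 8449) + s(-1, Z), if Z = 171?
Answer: -25222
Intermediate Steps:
s(M, a) = -93
(-16680 - 8449) + s(-1, Z) = (-16680 - 8449) - 93 = -25129 - 93 = -25222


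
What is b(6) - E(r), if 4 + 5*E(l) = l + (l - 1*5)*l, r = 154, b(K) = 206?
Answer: -22066/5 ≈ -4413.2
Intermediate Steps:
E(l) = -4/5 + l/5 + l*(-5 + l)/5 (E(l) = -4/5 + (l + (l - 1*5)*l)/5 = -4/5 + (l + (l - 5)*l)/5 = -4/5 + (l + (-5 + l)*l)/5 = -4/5 + (l + l*(-5 + l))/5 = -4/5 + (l/5 + l*(-5 + l)/5) = -4/5 + l/5 + l*(-5 + l)/5)
b(6) - E(r) = 206 - (-4/5 - 4/5*154 + (1/5)*154**2) = 206 - (-4/5 - 616/5 + (1/5)*23716) = 206 - (-4/5 - 616/5 + 23716/5) = 206 - 1*23096/5 = 206 - 23096/5 = -22066/5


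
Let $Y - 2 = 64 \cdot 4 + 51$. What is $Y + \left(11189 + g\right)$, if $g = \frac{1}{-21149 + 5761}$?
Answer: $\frac{176931223}{15388} \approx 11498.0$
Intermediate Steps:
$g = - \frac{1}{15388}$ ($g = \frac{1}{-15388} = - \frac{1}{15388} \approx -6.4986 \cdot 10^{-5}$)
$Y = 309$ ($Y = 2 + \left(64 \cdot 4 + 51\right) = 2 + \left(256 + 51\right) = 2 + 307 = 309$)
$Y + \left(11189 + g\right) = 309 + \left(11189 - \frac{1}{15388}\right) = 309 + \frac{172176331}{15388} = \frac{176931223}{15388}$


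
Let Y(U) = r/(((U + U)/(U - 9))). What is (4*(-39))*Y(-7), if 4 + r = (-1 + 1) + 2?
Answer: 2496/7 ≈ 356.57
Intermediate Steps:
r = -2 (r = -4 + ((-1 + 1) + 2) = -4 + (0 + 2) = -4 + 2 = -2)
Y(U) = -(-9 + U)/U (Y(U) = -2*(U - 9)/(U + U) = -2*(-9 + U)/(2*U) = -(-9 + U)/U)
(4*(-39))*Y(-7) = (4*(-39))*((9 - 1*(-7))/(-7)) = -(-156)*(9 + 7)/7 = -(-156)*16/7 = -156*(-16/7) = 2496/7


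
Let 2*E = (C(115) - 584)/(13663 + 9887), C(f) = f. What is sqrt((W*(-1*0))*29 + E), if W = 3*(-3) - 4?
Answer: I*sqrt(220899)/4710 ≈ 0.099787*I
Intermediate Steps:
W = -13 (W = -9 - 4 = -13)
E = -469/47100 (E = ((115 - 584)/(13663 + 9887))/2 = (-469/23550)/2 = (-469*1/23550)/2 = (1/2)*(-469/23550) = -469/47100 ≈ -0.0099575)
sqrt((W*(-1*0))*29 + E) = sqrt(-(-13)*0*29 - 469/47100) = sqrt(-13*0*29 - 469/47100) = sqrt(0*29 - 469/47100) = sqrt(0 - 469/47100) = sqrt(-469/47100) = I*sqrt(220899)/4710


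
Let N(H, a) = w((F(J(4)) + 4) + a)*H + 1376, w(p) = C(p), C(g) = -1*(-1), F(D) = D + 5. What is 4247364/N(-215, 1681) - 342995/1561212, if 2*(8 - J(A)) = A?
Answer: 81859721333/22377372 ≈ 3658.1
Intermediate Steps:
J(A) = 8 - A/2
F(D) = 5 + D
C(g) = 1
w(p) = 1
N(H, a) = 1376 + H (N(H, a) = 1*H + 1376 = H + 1376 = 1376 + H)
4247364/N(-215, 1681) - 342995/1561212 = 4247364/(1376 - 215) - 342995/1561212 = 4247364/1161 - 342995*1/1561212 = 4247364*(1/1161) - 342995/1561212 = 1415788/387 - 342995/1561212 = 81859721333/22377372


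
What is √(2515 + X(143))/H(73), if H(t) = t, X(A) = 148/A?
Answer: 3*√5716711/10439 ≈ 0.68712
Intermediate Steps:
√(2515 + X(143))/H(73) = √(2515 + 148/143)/73 = √(2515 + 148*(1/143))*(1/73) = √(2515 + 148/143)*(1/73) = √(359793/143)*(1/73) = (3*√5716711/143)*(1/73) = 3*√5716711/10439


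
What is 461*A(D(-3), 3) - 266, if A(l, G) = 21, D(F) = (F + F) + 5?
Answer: 9415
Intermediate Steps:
D(F) = 5 + 2*F (D(F) = 2*F + 5 = 5 + 2*F)
461*A(D(-3), 3) - 266 = 461*21 - 266 = 9681 - 266 = 9415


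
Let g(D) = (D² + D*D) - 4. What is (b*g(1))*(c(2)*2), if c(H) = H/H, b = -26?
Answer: 104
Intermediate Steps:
g(D) = -4 + 2*D² (g(D) = (D² + D²) - 4 = 2*D² - 4 = -4 + 2*D²)
c(H) = 1
(b*g(1))*(c(2)*2) = (-26*(-4 + 2*1²))*(1*2) = -26*(-4 + 2*1)*2 = -26*(-4 + 2)*2 = -26*(-2)*2 = 52*2 = 104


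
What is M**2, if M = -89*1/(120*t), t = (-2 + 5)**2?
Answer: 7921/1166400 ≈ 0.0067910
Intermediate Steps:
t = 9 (t = 3**2 = 9)
M = -89/1080 (M = -89/(-24*(-5)*9) = -89/(-4*(-30)*9) = -89/(120*9) = -89/1080 ≈ -0.082407)
M**2 = (-89/1080)**2 = 7921/1166400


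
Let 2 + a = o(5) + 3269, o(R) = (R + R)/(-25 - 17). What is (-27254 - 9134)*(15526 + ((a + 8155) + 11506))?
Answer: -29384365252/21 ≈ -1.3993e+9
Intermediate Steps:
o(R) = -R/21 (o(R) = (2*R)/(-42) = (2*R)*(-1/42) = -R/21)
a = 68602/21 (a = -2 + (-1/21*5 + 3269) = -2 + (-5/21 + 3269) = -2 + 68644/21 = 68602/21 ≈ 3266.8)
(-27254 - 9134)*(15526 + ((a + 8155) + 11506)) = (-27254 - 9134)*(15526 + ((68602/21 + 8155) + 11506)) = -36388*(15526 + (239857/21 + 11506)) = -36388*(15526 + 481483/21) = -36388*807529/21 = -29384365252/21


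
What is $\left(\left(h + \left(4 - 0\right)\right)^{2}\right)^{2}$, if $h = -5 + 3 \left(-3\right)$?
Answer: $10000$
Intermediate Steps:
$h = -14$ ($h = -5 - 9 = -14$)
$\left(\left(h + \left(4 - 0\right)\right)^{2}\right)^{2} = \left(\left(-14 + \left(4 - 0\right)\right)^{2}\right)^{2} = \left(\left(-14 + \left(4 + 0\right)\right)^{2}\right)^{2} = \left(\left(-14 + 4\right)^{2}\right)^{2} = \left(\left(-10\right)^{2}\right)^{2} = 100^{2} = 10000$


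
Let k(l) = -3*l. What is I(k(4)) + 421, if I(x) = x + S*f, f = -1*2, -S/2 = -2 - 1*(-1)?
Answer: 405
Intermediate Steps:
S = 2 (S = -2*(-2 - 1*(-1)) = -2*(-2 + 1) = -2*(-1) = 2)
f = -2
I(x) = -4 + x (I(x) = x + 2*(-2) = x - 4 = -4 + x)
I(k(4)) + 421 = (-4 - 3*4) + 421 = (-4 - 12) + 421 = -16 + 421 = 405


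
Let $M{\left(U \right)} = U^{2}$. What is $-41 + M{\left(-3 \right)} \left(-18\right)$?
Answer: $-203$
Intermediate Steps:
$-41 + M{\left(-3 \right)} \left(-18\right) = -41 + \left(-3\right)^{2} \left(-18\right) = -41 + 9 \left(-18\right) = -41 - 162 = -203$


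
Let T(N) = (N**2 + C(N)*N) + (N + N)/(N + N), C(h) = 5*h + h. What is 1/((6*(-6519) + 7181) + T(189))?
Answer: 1/218115 ≈ 4.5847e-6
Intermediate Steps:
C(h) = 6*h
T(N) = 1 + 7*N**2 (T(N) = (N**2 + (6*N)*N) + (N + N)/(N + N) = (N**2 + 6*N**2) + (2*N)/((2*N)) = 7*N**2 + (2*N)*(1/(2*N)) = 7*N**2 + 1 = 1 + 7*N**2)
1/((6*(-6519) + 7181) + T(189)) = 1/((6*(-6519) + 7181) + (1 + 7*189**2)) = 1/((-39114 + 7181) + (1 + 7*35721)) = 1/(-31933 + (1 + 250047)) = 1/(-31933 + 250048) = 1/218115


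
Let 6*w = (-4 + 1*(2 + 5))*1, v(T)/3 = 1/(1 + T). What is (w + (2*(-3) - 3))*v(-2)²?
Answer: -153/2 ≈ -76.500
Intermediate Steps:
v(T) = 3/(1 + T)
w = ½ (w = ((-4 + 1*(2 + 5))*1)/6 = ((-4 + 1*7)*1)/6 = ((-4 + 7)*1)/6 = (3*1)/6 = (⅙)*3 = ½ ≈ 0.50000)
(w + (2*(-3) - 3))*v(-2)² = (½ + (2*(-3) - 3))*(3/(1 - 2))² = (½ + (-6 - 3))*(3/(-1))² = (½ - 9)*(3*(-1))² = -17/2*(-3)² = -17/2*9 = -153/2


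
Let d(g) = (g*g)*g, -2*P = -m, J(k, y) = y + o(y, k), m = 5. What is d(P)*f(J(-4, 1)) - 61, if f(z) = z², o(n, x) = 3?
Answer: 189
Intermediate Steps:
J(k, y) = 3 + y (J(k, y) = y + 3 = 3 + y)
P = 5/2 (P = -(-1)*5/2 = -½*(-5) = 5/2 ≈ 2.5000)
d(g) = g³ (d(g) = g²*g = g³)
d(P)*f(J(-4, 1)) - 61 = (5/2)³*(3 + 1)² - 61 = (125/8)*4² - 61 = (125/8)*16 - 61 = 250 - 61 = 189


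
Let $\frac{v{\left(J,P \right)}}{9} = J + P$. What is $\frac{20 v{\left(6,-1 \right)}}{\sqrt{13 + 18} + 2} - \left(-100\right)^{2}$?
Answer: $- \frac{30200}{3} + \frac{100 \sqrt{31}}{3} \approx -9881.1$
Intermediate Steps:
$v{\left(J,P \right)} = 9 J + 9 P$ ($v{\left(J,P \right)} = 9 \left(J + P\right) = 9 J + 9 P$)
$\frac{20 v{\left(6,-1 \right)}}{\sqrt{13 + 18} + 2} - \left(-100\right)^{2} = \frac{20 \left(9 \cdot 6 + 9 \left(-1\right)\right)}{\sqrt{13 + 18} + 2} - \left(-100\right)^{2} = \frac{20 \left(54 - 9\right)}{\sqrt{31} + 2} - 10000 = \frac{20 \cdot 45}{2 + \sqrt{31}} - 10000 = \frac{900}{2 + \sqrt{31}} - 10000 = -10000 + \frac{900}{2 + \sqrt{31}}$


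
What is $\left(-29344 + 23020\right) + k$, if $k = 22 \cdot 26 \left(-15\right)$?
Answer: $-14904$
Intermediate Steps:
$k = -8580$ ($k = 572 \left(-15\right) = -8580$)
$\left(-29344 + 23020\right) + k = \left(-29344 + 23020\right) - 8580 = -6324 - 8580 = -14904$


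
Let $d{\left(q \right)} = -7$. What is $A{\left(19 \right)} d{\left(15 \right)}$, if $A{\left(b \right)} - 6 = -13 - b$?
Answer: $182$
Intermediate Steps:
$A{\left(b \right)} = -7 - b$ ($A{\left(b \right)} = 6 - \left(13 + b\right) = -7 - b$)
$A{\left(19 \right)} d{\left(15 \right)} = \left(-7 - 19\right) \left(-7\right) = \left(-26\right) \left(-7\right) = 182$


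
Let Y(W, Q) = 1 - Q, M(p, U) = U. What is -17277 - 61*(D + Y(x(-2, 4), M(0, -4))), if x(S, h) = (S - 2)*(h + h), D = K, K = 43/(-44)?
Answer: -770985/44 ≈ -17522.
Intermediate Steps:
K = -43/44 (K = 43*(-1/44) = -43/44 ≈ -0.97727)
D = -43/44 ≈ -0.97727
x(S, h) = 2*h*(-2 + S) (x(S, h) = (-2 + S)*(2*h) = 2*h*(-2 + S))
-17277 - 61*(D + Y(x(-2, 4), M(0, -4))) = -17277 - 61*(-43/44 + (1 - 1*(-4))) = -17277 - 61*(-43/44 + (1 + 4)) = -17277 - 61*(-43/44 + 5) = -17277 - 61*177/44 = -17277 - 10797/44 = -770985/44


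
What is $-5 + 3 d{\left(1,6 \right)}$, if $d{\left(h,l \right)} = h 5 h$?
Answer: $10$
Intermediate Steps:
$d{\left(h,l \right)} = 5 h^{2}$ ($d{\left(h,l \right)} = 5 h h = 5 h^{2}$)
$-5 + 3 d{\left(1,6 \right)} = -5 + 3 \cdot 5 \cdot 1^{2} = -5 + 3 \cdot 5 \cdot 1 = -5 + 3 \cdot 5 = -5 + 15 = 10$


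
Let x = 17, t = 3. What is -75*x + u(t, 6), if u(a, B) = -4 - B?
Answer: -1285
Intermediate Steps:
-75*x + u(t, 6) = -75*17 + (-4 - 1*6) = -1275 + (-4 - 6) = -1275 - 10 = -1285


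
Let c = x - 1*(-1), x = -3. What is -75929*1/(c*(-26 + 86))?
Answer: 75929/120 ≈ 632.74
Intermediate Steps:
c = -2 (c = -3 - 1*(-1) = -3 + 1 = -2)
-75929*1/(c*(-26 + 86)) = -75929*(-1/(2*(-26 + 86))) = -75929/((-2*60)) = -75929/(-120) = -75929*(-1/120) = 75929/120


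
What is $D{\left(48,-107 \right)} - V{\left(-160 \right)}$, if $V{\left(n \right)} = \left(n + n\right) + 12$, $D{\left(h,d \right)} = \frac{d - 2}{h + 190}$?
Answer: $\frac{73195}{238} \approx 307.54$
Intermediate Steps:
$D{\left(h,d \right)} = \frac{-2 + d}{190 + h}$
$V{\left(n \right)} = 12 + 2 n$ ($V{\left(n \right)} = 2 n + 12 = 12 + 2 n$)
$D{\left(48,-107 \right)} - V{\left(-160 \right)} = \frac{-2 - 107}{190 + 48} - \left(12 + 2 \left(-160\right)\right) = \frac{1}{238} \left(-109\right) - \left(12 - 320\right) = \frac{1}{238} \left(-109\right) - -308 = - \frac{109}{238} + 308 = \frac{73195}{238}$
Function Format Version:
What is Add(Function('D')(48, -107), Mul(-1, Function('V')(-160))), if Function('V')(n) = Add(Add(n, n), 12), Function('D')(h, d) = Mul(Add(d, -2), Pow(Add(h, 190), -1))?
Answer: Rational(73195, 238) ≈ 307.54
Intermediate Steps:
Function('D')(h, d) = Mul(Pow(Add(190, h), -1), Add(-2, d)) (Function('D')(h, d) = Mul(Add(-2, d), Pow(Add(190, h), -1)) = Mul(Pow(Add(190, h), -1), Add(-2, d)))
Function('V')(n) = Add(12, Mul(2, n)) (Function('V')(n) = Add(Mul(2, n), 12) = Add(12, Mul(2, n)))
Add(Function('D')(48, -107), Mul(-1, Function('V')(-160))) = Add(Mul(Pow(Add(190, 48), -1), Add(-2, -107)), Mul(-1, Add(12, Mul(2, -160)))) = Add(Mul(Pow(238, -1), -109), Mul(-1, Add(12, -320))) = Add(Mul(Rational(1, 238), -109), Mul(-1, -308)) = Add(Rational(-109, 238), 308) = Rational(73195, 238)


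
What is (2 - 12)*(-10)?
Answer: 100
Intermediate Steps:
(2 - 12)*(-10) = -10*(-10) = 100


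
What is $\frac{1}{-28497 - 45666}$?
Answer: $- \frac{1}{74163} \approx -1.3484 \cdot 10^{-5}$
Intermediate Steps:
$\frac{1}{-28497 - 45666} = \frac{1}{-74163} = - \frac{1}{74163}$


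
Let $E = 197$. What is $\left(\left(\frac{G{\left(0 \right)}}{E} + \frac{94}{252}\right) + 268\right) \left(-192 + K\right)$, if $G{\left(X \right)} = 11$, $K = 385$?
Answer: $\frac{1285947613}{24822} \approx 51807.0$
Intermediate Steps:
$\left(\left(\frac{G{\left(0 \right)}}{E} + \frac{94}{252}\right) + 268\right) \left(-192 + K\right) = \left(\left(\frac{11}{197} + \frac{94}{252}\right) + 268\right) \left(-192 + 385\right) = \left(\left(11 \cdot \frac{1}{197} + 94 \cdot \frac{1}{252}\right) + 268\right) 193 = \left(\left(\frac{11}{197} + \frac{47}{126}\right) + 268\right) 193 = \left(\frac{10645}{24822} + 268\right) 193 = \frac{6662941}{24822} \cdot 193 = \frac{1285947613}{24822}$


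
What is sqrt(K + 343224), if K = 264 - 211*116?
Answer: 2*sqrt(79753) ≈ 564.81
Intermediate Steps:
K = -24212 (K = 264 - 24476 = -24212)
sqrt(K + 343224) = sqrt(-24212 + 343224) = sqrt(319012) = 2*sqrt(79753)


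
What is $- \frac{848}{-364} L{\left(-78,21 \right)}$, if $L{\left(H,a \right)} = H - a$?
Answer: $- \frac{20988}{91} \approx -230.64$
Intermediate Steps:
$- \frac{848}{-364} L{\left(-78,21 \right)} = - \frac{848}{-364} \left(-78 - 21\right) = \left(-848\right) \left(- \frac{1}{364}\right) \left(-78 - 21\right) = \frac{212}{91} \left(-99\right) = - \frac{20988}{91}$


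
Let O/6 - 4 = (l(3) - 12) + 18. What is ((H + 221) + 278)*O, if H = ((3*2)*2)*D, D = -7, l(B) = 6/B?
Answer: 29880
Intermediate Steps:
O = 72 (O = 24 + 6*((6/3 - 12) + 18) = 24 + 6*((6*(⅓) - 12) + 18) = 24 + 6*((2 - 12) + 18) = 24 + 6*(-10 + 18) = 24 + 6*8 = 24 + 48 = 72)
H = -84 (H = ((3*2)*2)*(-7) = (6*2)*(-7) = 12*(-7) = -84)
((H + 221) + 278)*O = ((-84 + 221) + 278)*72 = (137 + 278)*72 = 415*72 = 29880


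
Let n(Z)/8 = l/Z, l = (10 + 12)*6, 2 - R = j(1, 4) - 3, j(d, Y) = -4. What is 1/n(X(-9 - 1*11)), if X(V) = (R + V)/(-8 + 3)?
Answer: 1/480 ≈ 0.0020833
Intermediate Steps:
R = 9 (R = 2 - (-4 - 3) = 2 - 1*(-7) = 2 + 7 = 9)
X(V) = -9/5 - V/5 (X(V) = (9 + V)/(-8 + 3) = (9 + V)/(-5) = (9 + V)*(-⅕) = -9/5 - V/5)
l = 132 (l = 22*6 = 132)
n(Z) = 1056/Z (n(Z) = 8*(132/Z) = 1056/Z)
1/n(X(-9 - 1*11)) = 1/(1056/(-9/5 - (-9 - 1*11)/5)) = 1/(1056/(-9/5 - (-9 - 11)/5)) = 1/(1056/(-9/5 - ⅕*(-20))) = 1/(1056/(-9/5 + 4)) = 1/(1056/(11/5)) = 1/(1056*(5/11)) = 1/480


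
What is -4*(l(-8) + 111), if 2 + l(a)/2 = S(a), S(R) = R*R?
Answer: -940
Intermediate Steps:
S(R) = R²
l(a) = -4 + 2*a²
-4*(l(-8) + 111) = -4*((-4 + 2*(-8)²) + 111) = -4*((-4 + 2*64) + 111) = -4*((-4 + 128) + 111) = -4*(124 + 111) = -4*235 = -940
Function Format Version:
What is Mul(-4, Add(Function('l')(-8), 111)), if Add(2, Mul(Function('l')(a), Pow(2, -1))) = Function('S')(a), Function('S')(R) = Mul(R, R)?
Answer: -940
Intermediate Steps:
Function('S')(R) = Pow(R, 2)
Function('l')(a) = Add(-4, Mul(2, Pow(a, 2)))
Mul(-4, Add(Function('l')(-8), 111)) = Mul(-4, Add(Add(-4, Mul(2, Pow(-8, 2))), 111)) = Mul(-4, Add(Add(-4, Mul(2, 64)), 111)) = Mul(-4, Add(Add(-4, 128), 111)) = Mul(-4, Add(124, 111)) = Mul(-4, 235) = -940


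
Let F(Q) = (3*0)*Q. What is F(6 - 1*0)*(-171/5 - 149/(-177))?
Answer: 0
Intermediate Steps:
F(Q) = 0 (F(Q) = 0*Q = 0)
F(6 - 1*0)*(-171/5 - 149/(-177)) = 0*(-171/5 - 149/(-177)) = 0*(-171*1/5 - 149*(-1/177)) = 0*(-171/5 + 149/177) = 0*(-29522/885) = 0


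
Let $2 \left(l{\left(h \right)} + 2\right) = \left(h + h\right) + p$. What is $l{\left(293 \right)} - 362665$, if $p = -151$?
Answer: $- \frac{724899}{2} \approx -3.6245 \cdot 10^{5}$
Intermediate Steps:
$l{\left(h \right)} = - \frac{155}{2} + h$ ($l{\left(h \right)} = -2 + \frac{\left(h + h\right) - 151}{2} = -2 + \frac{2 h - 151}{2} = -2 + \frac{-151 + 2 h}{2} = -2 + \left(- \frac{151}{2} + h\right) = - \frac{155}{2} + h$)
$l{\left(293 \right)} - 362665 = \left(- \frac{155}{2} + 293\right) - 362665 = \frac{431}{2} - 362665 = - \frac{724899}{2}$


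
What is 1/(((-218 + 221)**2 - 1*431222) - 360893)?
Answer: -1/792106 ≈ -1.2625e-6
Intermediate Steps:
1/(((-218 + 221)**2 - 1*431222) - 360893) = 1/((3**2 - 431222) - 360893) = 1/((9 - 431222) - 360893) = 1/(-431213 - 360893) = 1/(-792106) = -1/792106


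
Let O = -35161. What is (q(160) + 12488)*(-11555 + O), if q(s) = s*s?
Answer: -1779319008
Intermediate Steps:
q(s) = s²
(q(160) + 12488)*(-11555 + O) = (160² + 12488)*(-11555 - 35161) = (25600 + 12488)*(-46716) = 38088*(-46716) = -1779319008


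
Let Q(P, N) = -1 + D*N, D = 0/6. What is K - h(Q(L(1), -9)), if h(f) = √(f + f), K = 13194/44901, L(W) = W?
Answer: 1466/4989 - I*√2 ≈ 0.29385 - 1.4142*I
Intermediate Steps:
D = 0 (D = 0*(⅙) = 0)
K = 1466/4989 (K = 13194*(1/44901) = 1466/4989 ≈ 0.29385)
Q(P, N) = -1 (Q(P, N) = -1 + 0*N = -1 + 0 = -1)
h(f) = √2*√f (h(f) = √(2*f) = √2*√f)
K - h(Q(L(1), -9)) = 1466/4989 - √2*√(-1) = 1466/4989 - √2*I = 1466/4989 - I*√2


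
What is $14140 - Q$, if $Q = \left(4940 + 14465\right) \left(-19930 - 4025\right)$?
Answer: $464860915$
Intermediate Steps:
$Q = -464846775$ ($Q = 19405 \left(-23955\right) = -464846775$)
$14140 - Q = 14140 - -464846775 = 14140 + 464846775 = 464860915$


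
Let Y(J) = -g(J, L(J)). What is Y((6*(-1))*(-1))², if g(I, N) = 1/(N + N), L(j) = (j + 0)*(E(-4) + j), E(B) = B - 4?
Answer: 1/576 ≈ 0.0017361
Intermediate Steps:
E(B) = -4 + B
L(j) = j*(-8 + j) (L(j) = (j + 0)*((-4 - 4) + j) = j*(-8 + j))
g(I, N) = 1/(2*N)
Y(J) = -1/(2*J*(-8 + J)) (Y(J) = -1/(2*(J*(-8 + J))) = -1/(J*(-8 + J))/2 = -1/(2*J*(-8 + J)))
Y((6*(-1))*(-1))² = (-1/(2*((6*(-1))*(-1))*(-8 + (6*(-1))*(-1))))² = (-1/(2*((-6*(-1)))*(-8 - 6*(-1))))² = (-½/(6*(-8 + 6)))² = (-½*⅙/(-2))² = (-½*⅙*(-½))² = (1/24)² = 1/576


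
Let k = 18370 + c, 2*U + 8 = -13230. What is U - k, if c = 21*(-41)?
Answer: -24128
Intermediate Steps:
c = -861
U = -6619 (U = -4 + (½)*(-13230) = -4 - 6615 = -6619)
k = 17509 (k = 18370 - 861 = 17509)
U - k = -6619 - 1*17509 = -6619 - 17509 = -24128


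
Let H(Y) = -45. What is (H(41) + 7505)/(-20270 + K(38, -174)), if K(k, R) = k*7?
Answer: -1865/5001 ≈ -0.37293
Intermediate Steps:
K(k, R) = 7*k
(H(41) + 7505)/(-20270 + K(38, -174)) = (-45 + 7505)/(-20270 + 7*38) = 7460/(-20270 + 266) = 7460/(-20004) = 7460*(-1/20004) = -1865/5001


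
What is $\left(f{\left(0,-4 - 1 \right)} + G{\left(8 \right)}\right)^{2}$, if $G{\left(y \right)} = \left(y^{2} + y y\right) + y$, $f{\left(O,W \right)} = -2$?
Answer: $17956$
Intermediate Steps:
$G{\left(y \right)} = y + 2 y^{2}$ ($G{\left(y \right)} = \left(y^{2} + y^{2}\right) + y = 2 y^{2} + y = y + 2 y^{2}$)
$\left(f{\left(0,-4 - 1 \right)} + G{\left(8 \right)}\right)^{2} = \left(-2 + 8 \left(1 + 2 \cdot 8\right)\right)^{2} = \left(-2 + 8 \left(1 + 16\right)\right)^{2} = \left(-2 + 8 \cdot 17\right)^{2} = \left(-2 + 136\right)^{2} = 134^{2} = 17956$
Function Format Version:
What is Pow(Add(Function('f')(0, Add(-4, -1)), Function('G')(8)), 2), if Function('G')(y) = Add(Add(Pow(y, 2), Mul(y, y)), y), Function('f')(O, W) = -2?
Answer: 17956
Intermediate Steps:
Function('G')(y) = Add(y, Mul(2, Pow(y, 2))) (Function('G')(y) = Add(Add(Pow(y, 2), Pow(y, 2)), y) = Add(Mul(2, Pow(y, 2)), y) = Add(y, Mul(2, Pow(y, 2))))
Pow(Add(Function('f')(0, Add(-4, -1)), Function('G')(8)), 2) = Pow(Add(-2, Mul(8, Add(1, Mul(2, 8)))), 2) = Pow(Add(-2, Mul(8, Add(1, 16))), 2) = Pow(Add(-2, Mul(8, 17)), 2) = Pow(Add(-2, 136), 2) = Pow(134, 2) = 17956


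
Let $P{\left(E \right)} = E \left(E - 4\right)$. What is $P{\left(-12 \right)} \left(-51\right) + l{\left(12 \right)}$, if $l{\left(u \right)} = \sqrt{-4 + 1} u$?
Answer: $-9792 + 12 i \sqrt{3} \approx -9792.0 + 20.785 i$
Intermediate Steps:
$P{\left(E \right)} = E \left(-4 + E\right)$
$l{\left(u \right)} = i u \sqrt{3}$ ($l{\left(u \right)} = \sqrt{-3} u = i \sqrt{3} u = i u \sqrt{3}$)
$P{\left(-12 \right)} \left(-51\right) + l{\left(12 \right)} = - 12 \left(-4 - 12\right) \left(-51\right) + i 12 \sqrt{3} = \left(-12\right) \left(-16\right) \left(-51\right) + 12 i \sqrt{3} = 192 \left(-51\right) + 12 i \sqrt{3} = -9792 + 12 i \sqrt{3}$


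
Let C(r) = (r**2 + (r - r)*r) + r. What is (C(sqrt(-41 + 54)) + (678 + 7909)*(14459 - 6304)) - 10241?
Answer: 70016757 + sqrt(13) ≈ 7.0017e+7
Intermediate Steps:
C(r) = r + r**2 (C(r) = (r**2 + 0*r) + r = (r**2 + 0) + r = r**2 + r = r + r**2)
(C(sqrt(-41 + 54)) + (678 + 7909)*(14459 - 6304)) - 10241 = (sqrt(-41 + 54)*(1 + sqrt(-41 + 54)) + (678 + 7909)*(14459 - 6304)) - 10241 = (sqrt(13)*(1 + sqrt(13)) + 8587*8155) - 10241 = (sqrt(13)*(1 + sqrt(13)) + 70026985) - 10241 = (70026985 + sqrt(13)*(1 + sqrt(13))) - 10241 = 70016744 + sqrt(13)*(1 + sqrt(13))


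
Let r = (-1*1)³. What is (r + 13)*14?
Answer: 168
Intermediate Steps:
r = -1 (r = (-1)³ = -1)
(r + 13)*14 = (-1 + 13)*14 = 12*14 = 168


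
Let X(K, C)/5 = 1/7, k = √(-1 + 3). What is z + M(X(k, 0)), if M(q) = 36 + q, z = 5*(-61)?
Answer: -1878/7 ≈ -268.29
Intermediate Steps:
k = √2 ≈ 1.4142
z = -305
X(K, C) = 5/7
z + M(X(k, 0)) = -305 + (36 + 5/7) = -305 + 257/7 = -1878/7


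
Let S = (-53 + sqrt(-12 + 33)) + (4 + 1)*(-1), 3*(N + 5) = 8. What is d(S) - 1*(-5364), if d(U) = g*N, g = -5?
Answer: 16127/3 ≈ 5375.7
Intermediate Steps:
N = -7/3 (N = -5 + (1/3)*8 = -5 + 8/3 = -7/3 ≈ -2.3333)
S = -58 + sqrt(21) (S = (-53 + sqrt(21)) + 5*(-1) = (-53 + sqrt(21)) - 5 = -58 + sqrt(21) ≈ -53.417)
d(U) = 35/3 (d(U) = -5*(-7/3) = 35/3)
d(S) - 1*(-5364) = 35/3 - 1*(-5364) = 35/3 + 5364 = 16127/3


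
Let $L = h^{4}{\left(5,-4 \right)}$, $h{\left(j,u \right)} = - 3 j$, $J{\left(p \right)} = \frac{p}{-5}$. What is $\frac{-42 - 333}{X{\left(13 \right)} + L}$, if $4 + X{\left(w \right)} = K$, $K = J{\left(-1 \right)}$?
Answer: $- \frac{1875}{253106} \approx -0.007408$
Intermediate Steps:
$J{\left(p \right)} = - \frac{p}{5}$ ($J{\left(p \right)} = p \left(- \frac{1}{5}\right) = - \frac{p}{5}$)
$K = \frac{1}{5}$ ($K = \left(- \frac{1}{5}\right) \left(-1\right) = \frac{1}{5} \approx 0.2$)
$X{\left(w \right)} = - \frac{19}{5}$ ($X{\left(w \right)} = -4 + \frac{1}{5} = - \frac{19}{5}$)
$L = 50625$ ($L = \left(\left(-3\right) 5\right)^{4} = \left(-15\right)^{4} = 50625$)
$\frac{-42 - 333}{X{\left(13 \right)} + L} = \frac{-42 - 333}{- \frac{19}{5} + 50625} = - \frac{375}{\frac{253106}{5}} = \left(-375\right) \frac{5}{253106} = - \frac{1875}{253106}$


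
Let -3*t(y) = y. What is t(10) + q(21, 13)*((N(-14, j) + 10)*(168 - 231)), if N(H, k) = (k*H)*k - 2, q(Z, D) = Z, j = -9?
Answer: 4469084/3 ≈ 1.4897e+6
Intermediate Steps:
N(H, k) = -2 + H*k² (N(H, k) = (H*k)*k - 2 = H*k² - 2 = -2 + H*k²)
t(y) = -y/3
t(10) + q(21, 13)*((N(-14, j) + 10)*(168 - 231)) = -⅓*10 + 21*(((-2 - 14*(-9)²) + 10)*(168 - 231)) = -10/3 + 21*(((-2 - 14*81) + 10)*(-63)) = -10/3 + 21*(((-2 - 1134) + 10)*(-63)) = -10/3 + 21*((-1136 + 10)*(-63)) = -10/3 + 21*(-1126*(-63)) = -10/3 + 21*70938 = -10/3 + 1489698 = 4469084/3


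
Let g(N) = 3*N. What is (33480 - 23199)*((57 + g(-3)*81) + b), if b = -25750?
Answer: -271644582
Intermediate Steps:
(33480 - 23199)*((57 + g(-3)*81) + b) = (33480 - 23199)*((57 + (3*(-3))*81) - 25750) = 10281*((57 - 9*81) - 25750) = 10281*((57 - 729) - 25750) = 10281*(-672 - 25750) = 10281*(-26422) = -271644582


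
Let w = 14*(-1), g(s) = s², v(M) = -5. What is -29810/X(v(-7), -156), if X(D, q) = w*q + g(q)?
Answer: -2981/2652 ≈ -1.1241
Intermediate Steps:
w = -14
X(D, q) = q² - 14*q (X(D, q) = -14*q + q² = q² - 14*q)
-29810/X(v(-7), -156) = -29810*(-1/(156*(-14 - 156))) = -29810/((-156*(-170))) = -29810/26520 = -29810*1/26520 = -2981/2652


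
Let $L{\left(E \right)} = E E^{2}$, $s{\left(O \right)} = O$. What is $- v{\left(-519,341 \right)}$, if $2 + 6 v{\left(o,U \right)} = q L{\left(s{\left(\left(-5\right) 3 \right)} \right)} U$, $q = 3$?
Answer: $\frac{3452627}{6} \approx 5.7544 \cdot 10^{5}$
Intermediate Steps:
$L{\left(E \right)} = E^{3}$
$v{\left(o,U \right)} = - \frac{1}{3} - \frac{3375 U}{2}$ ($v{\left(o,U \right)} = - \frac{1}{3} + \frac{3 \left(\left(-5\right) 3\right)^{3} U}{6} = - \frac{1}{3} + \frac{3 \left(-15\right)^{3} U}{6} = - \frac{1}{3} + \frac{3 \left(-3375\right) U}{6} = - \frac{1}{3} + \frac{\left(-10125\right) U}{6} = - \frac{1}{3} - \frac{3375 U}{2}$)
$- v{\left(-519,341 \right)} = - (- \frac{1}{3} - \frac{1150875}{2}) = \left(-1\right) \left(- \frac{3452627}{6}\right) = \frac{3452627}{6}$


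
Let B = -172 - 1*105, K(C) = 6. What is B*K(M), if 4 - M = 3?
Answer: -1662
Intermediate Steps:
M = 1 (M = 4 - 1*3 = 4 - 3 = 1)
B = -277 (B = -172 - 105 = -277)
B*K(M) = -277*6 = -1662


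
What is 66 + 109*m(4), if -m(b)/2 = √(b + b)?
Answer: 66 - 436*√2 ≈ -550.60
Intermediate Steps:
m(b) = -2*√2*√b (m(b) = -2*√(b + b) = -2*√2*√b)
66 + 109*m(4) = 66 + 109*(-2*√2*√4) = 66 + 109*(-2*√2*2) = 66 + 109*(-4*√2) = 66 - 436*√2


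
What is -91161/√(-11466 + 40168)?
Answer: -91161*√28702/28702 ≈ -538.09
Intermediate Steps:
-91161/√(-11466 + 40168) = -91161*√28702/28702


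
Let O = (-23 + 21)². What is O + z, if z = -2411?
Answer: -2407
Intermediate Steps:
O = 4 (O = (-2)² = 4)
O + z = 4 - 2411 = -2407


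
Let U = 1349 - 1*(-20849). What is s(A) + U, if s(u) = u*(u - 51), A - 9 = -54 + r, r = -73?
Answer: 42140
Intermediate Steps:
A = -118 (A = 9 + (-54 - 73) = 9 - 127 = -118)
s(u) = u*(-51 + u)
U = 22198 (U = 1349 + 20849 = 22198)
s(A) + U = -118*(-51 - 118) + 22198 = -118*(-169) + 22198 = 19942 + 22198 = 42140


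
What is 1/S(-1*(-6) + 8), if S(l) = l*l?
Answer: 1/196 ≈ 0.0051020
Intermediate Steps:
S(l) = l²
1/S(-1*(-6) + 8) = 1/((-1*(-6) + 8)²) = 1/((6 + 8)²) = 1/(14²) = 1/196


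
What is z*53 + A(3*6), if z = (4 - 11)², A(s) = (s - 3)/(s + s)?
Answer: 31169/12 ≈ 2597.4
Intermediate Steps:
A(s) = (-3 + s)/(2*s) (A(s) = (-3 + s)/((2*s)) = (-3 + s)*(1/(2*s)) = (-3 + s)/(2*s))
z = 49 (z = (-7)² = 49)
z*53 + A(3*6) = 49*53 + (-3 + 3*6)/(2*((3*6))) = 2597 + (½)*(-3 + 18)/18 = 2597 + (½)*(1/18)*15 = 2597 + 5/12 = 31169/12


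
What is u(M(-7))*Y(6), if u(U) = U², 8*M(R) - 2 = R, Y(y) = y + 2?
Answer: 25/8 ≈ 3.1250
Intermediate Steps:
Y(y) = 2 + y
M(R) = ¼ + R/8
u(M(-7))*Y(6) = (¼ + (⅛)*(-7))²*(2 + 6) = (¼ - 7/8)²*8 = (-5/8)²*8 = (25/64)*8 = 25/8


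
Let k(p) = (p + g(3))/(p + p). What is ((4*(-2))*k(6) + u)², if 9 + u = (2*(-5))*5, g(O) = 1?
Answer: 36481/9 ≈ 4053.4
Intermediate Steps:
u = -59 (u = -9 + (2*(-5))*5 = -9 - 10*5 = -9 - 50 = -59)
k(p) = (1 + p)/(2*p) (k(p) = (p + 1)/(p + p) = (1 + p)/((2*p)) = (1 + p)*(1/(2*p)) = (1 + p)/(2*p))
((4*(-2))*k(6) + u)² = ((4*(-2))*((½)*(1 + 6)/6) - 59)² = (-4*7/6 - 59)² = (-8*7/12 - 59)² = (-14/3 - 59)² = (-191/3)² = 36481/9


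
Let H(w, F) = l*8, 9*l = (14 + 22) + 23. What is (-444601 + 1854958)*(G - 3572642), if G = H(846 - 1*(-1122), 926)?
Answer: -15115880063414/3 ≈ -5.0386e+12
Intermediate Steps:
l = 59/9 (l = ((14 + 22) + 23)/9 = (36 + 23)/9 = (⅑)*59 = 59/9 ≈ 6.5556)
H(w, F) = 472/9 (H(w, F) = (59/9)*8 = 472/9)
G = 472/9 ≈ 52.444
(-444601 + 1854958)*(G - 3572642) = (-444601 + 1854958)*(472/9 - 3572642) = 1410357*(-32153306/9) = -15115880063414/3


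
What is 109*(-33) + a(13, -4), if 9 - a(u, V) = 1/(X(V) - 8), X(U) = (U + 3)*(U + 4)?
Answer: -28703/8 ≈ -3587.9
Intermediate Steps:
X(U) = (3 + U)*(4 + U)
a(u, V) = 9 - 1/(4 + V² + 7*V) (a(u, V) = 9 - 1/((12 + V² + 7*V) - 8) = 9 - 1/(4 + V² + 7*V))
109*(-33) + a(13, -4) = 109*(-33) + (35 + 9*(-4)² + 63*(-4))/(4 + (-4)² + 7*(-4)) = -3597 + (35 + 9*16 - 252)/(4 + 16 - 28) = -3597 + (35 + 144 - 252)/(-8) = -3597 - ⅛*(-73) = -3597 + 73/8 = -28703/8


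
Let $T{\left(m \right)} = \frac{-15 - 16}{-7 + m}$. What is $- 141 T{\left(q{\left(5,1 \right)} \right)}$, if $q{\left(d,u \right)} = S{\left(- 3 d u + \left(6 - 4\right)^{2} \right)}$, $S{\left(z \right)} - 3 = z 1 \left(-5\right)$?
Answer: $\frac{1457}{17} \approx 85.706$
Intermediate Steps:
$S{\left(z \right)} = 3 - 5 z$ ($S{\left(z \right)} = 3 + z 1 \left(-5\right) = 3 + z \left(-5\right) = 3 - 5 z$)
$q{\left(d,u \right)} = -17 + 15 d u$ ($q{\left(d,u \right)} = 3 - 5 \left(- 3 d u + \left(6 - 4\right)^{2}\right) = 3 - 5 \left(- 3 d u + 2^{2}\right) = 3 - 5 \left(- 3 d u + 4\right) = 3 - 5 \left(4 - 3 d u\right) = 3 + \left(-20 + 15 d u\right) = -17 + 15 d u$)
$T{\left(m \right)} = - \frac{31}{-7 + m}$
$- 141 T{\left(q{\left(5,1 \right)} \right)} = - 141 \left(- \frac{31}{-7 - \left(17 - 75\right)}\right) = - 141 \left(- \frac{31}{-7 + \left(-17 + 75\right)}\right) = - 141 \left(- \frac{31}{-7 + 58}\right) = - 141 \left(- \frac{31}{51}\right) = - 141 \left(\left(-31\right) \frac{1}{51}\right) = \left(-141\right) \left(- \frac{31}{51}\right) = \frac{1457}{17}$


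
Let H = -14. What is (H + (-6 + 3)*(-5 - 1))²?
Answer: 16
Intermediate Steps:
(H + (-6 + 3)*(-5 - 1))² = (-14 + (-6 + 3)*(-5 - 1))² = (-14 - 3*(-6))² = (-14 + 18)² = 4² = 16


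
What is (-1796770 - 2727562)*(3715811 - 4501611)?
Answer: 3555220085600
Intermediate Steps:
(-1796770 - 2727562)*(3715811 - 4501611) = -4524332*(-785800) = 3555220085600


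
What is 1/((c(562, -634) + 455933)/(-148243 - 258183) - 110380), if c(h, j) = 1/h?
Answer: -228411412/25212307890907 ≈ -9.0595e-6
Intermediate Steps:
1/((c(562, -634) + 455933)/(-148243 - 258183) - 110380) = 1/((1/562 + 455933)/(-148243 - 258183) - 110380) = 1/((1/562 + 455933)/(-406426) - 110380) = 1/((256234347/562)*(-1/406426) - 110380) = 1/(-256234347/228411412 - 110380) = 1/(-25212307890907/228411412) = -228411412/25212307890907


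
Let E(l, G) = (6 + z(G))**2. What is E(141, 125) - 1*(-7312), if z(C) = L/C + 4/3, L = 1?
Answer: 1035829009/140625 ≈ 7365.9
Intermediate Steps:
z(C) = 4/3 + 1/C (z(C) = 1/C + 4/3 = 4/3 + 1/C)
E(l, G) = (22/3 + 1/G)**2 (E(l, G) = (6 + (4/3 + 1/G))**2 = (22/3 + 1/G)**2)
E(141, 125) - 1*(-7312) = (1/9)*(3 + 22*125)**2/125**2 - 1*(-7312) = (1/9)*(1/15625)*(3 + 2750)**2 + 7312 = (1/9)*(1/15625)*2753**2 + 7312 = (1/9)*(1/15625)*7579009 + 7312 = 7579009/140625 + 7312 = 1035829009/140625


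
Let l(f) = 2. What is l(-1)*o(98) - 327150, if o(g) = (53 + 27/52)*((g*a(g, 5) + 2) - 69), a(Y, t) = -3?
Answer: -9510563/26 ≈ -3.6579e+5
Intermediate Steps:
o(g) = -186461/52 - 8349*g/52 (o(g) = (53 + 27/52)*((g*(-3) + 2) - 69) = (53 + 27*(1/52))*((-3*g + 2) - 69) = (53 + 27/52)*((2 - 3*g) - 69) = 2783*(-67 - 3*g)/52 = -186461/52 - 8349*g/52)
l(-1)*o(98) - 327150 = 2*(-186461/52 - 8349/52*98) - 327150 = 2*(-186461/52 - 409101/26) - 327150 = 2*(-1004663/52) - 327150 = -1004663/26 - 327150 = -9510563/26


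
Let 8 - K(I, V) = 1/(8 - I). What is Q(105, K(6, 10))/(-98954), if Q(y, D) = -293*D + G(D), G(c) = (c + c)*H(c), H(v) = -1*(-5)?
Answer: 4245/197908 ≈ 0.021449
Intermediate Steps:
K(I, V) = 8 - 1/(8 - I)
H(v) = 5
G(c) = 10*c (G(c) = (c + c)*5 = (2*c)*5 = 10*c)
Q(y, D) = -283*D (Q(y, D) = -293*D + 10*D = -283*D)
Q(105, K(6, 10))/(-98954) = -283*(-63 + 8*6)/(-8 + 6)/(-98954) = -283*(-63 + 48)/(-2)*(-1/98954) = -(-283)*(-15)/2*(-1/98954) = -283*15/2*(-1/98954) = -4245/2*(-1/98954) = 4245/197908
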